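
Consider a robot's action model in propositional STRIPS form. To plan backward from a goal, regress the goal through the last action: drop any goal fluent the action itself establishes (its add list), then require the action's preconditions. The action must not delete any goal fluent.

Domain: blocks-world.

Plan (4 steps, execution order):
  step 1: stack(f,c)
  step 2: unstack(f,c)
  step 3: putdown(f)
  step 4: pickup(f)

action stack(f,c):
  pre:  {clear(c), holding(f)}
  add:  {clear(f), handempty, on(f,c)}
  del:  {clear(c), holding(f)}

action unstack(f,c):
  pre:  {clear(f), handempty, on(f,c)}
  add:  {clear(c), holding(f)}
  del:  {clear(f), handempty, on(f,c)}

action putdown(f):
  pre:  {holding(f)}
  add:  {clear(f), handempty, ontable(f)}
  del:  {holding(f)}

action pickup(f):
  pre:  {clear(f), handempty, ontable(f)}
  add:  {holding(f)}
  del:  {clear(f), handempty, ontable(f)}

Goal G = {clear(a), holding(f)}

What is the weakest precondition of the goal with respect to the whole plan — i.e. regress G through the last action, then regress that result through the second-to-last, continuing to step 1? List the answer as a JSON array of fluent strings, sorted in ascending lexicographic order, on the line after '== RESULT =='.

Regress step by step:
  through step 4 (pickup(f)): drop {holding(f)}, keep {clear(a)}, require {clear(f), handempty, ontable(f)}
    → {clear(a), clear(f), handempty, ontable(f)}
  through step 3 (putdown(f)): drop {clear(f), handempty, ontable(f)}, keep {clear(a)}, require {holding(f)}
    → {clear(a), holding(f)}
  through step 2 (unstack(f,c)): drop {holding(f)}, keep {clear(a)}, require {clear(f), handempty, on(f,c)}
    → {clear(a), clear(f), handempty, on(f,c)}
  through step 1 (stack(f,c)): drop {clear(f), handempty, on(f,c)}, keep {clear(a)}, require {clear(c), holding(f)}
    → {clear(a), clear(c), holding(f)}

== RESULT ==
["clear(a)", "clear(c)", "holding(f)"]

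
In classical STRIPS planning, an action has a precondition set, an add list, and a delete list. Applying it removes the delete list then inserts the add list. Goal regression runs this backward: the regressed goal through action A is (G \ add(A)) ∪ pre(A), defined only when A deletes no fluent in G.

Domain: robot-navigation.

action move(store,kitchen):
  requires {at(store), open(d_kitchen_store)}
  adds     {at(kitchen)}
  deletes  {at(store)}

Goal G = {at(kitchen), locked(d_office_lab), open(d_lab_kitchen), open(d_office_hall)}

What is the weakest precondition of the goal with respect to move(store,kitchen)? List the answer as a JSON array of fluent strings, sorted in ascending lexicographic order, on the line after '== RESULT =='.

Compute (G \ add) ∪ pre:
  G ∩ del = {}  (empty — regression defined)
  G \ add = {at(kitchen), locked(d_office_lab), open(d_lab_kitchen), open(d_office_hall)} \ {at(kitchen)} = {locked(d_office_lab), open(d_lab_kitchen), open(d_office_hall)}
  ∪ pre   = {locked(d_office_lab), open(d_lab_kitchen), open(d_office_hall)} ∪ {at(store), open(d_kitchen_store)}
          = {at(store), locked(d_office_lab), open(d_kitchen_store), open(d_lab_kitchen), open(d_office_hall)}

== RESULT ==
["at(store)", "locked(d_office_lab)", "open(d_kitchen_store)", "open(d_lab_kitchen)", "open(d_office_hall)"]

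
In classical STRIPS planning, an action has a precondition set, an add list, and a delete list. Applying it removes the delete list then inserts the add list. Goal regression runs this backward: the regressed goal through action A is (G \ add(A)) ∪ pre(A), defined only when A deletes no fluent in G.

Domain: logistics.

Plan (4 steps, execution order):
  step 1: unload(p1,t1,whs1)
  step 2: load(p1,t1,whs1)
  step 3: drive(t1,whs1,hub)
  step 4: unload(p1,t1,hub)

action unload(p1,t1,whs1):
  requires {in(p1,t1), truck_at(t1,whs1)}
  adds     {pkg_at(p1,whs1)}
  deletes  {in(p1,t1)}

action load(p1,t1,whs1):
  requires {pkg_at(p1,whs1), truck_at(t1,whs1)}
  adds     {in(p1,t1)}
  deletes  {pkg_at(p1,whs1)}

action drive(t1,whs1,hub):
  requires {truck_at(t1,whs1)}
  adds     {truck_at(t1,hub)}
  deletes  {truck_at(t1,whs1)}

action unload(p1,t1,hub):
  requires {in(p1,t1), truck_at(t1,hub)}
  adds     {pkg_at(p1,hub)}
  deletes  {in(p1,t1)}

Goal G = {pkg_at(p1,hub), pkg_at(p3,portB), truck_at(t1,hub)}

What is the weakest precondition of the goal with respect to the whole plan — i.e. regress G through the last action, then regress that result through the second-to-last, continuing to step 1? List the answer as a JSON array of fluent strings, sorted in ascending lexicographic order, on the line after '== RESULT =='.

Work backward from the goal:
  through step 4 (unload(p1,t1,hub)): drop {pkg_at(p1,hub)}, keep {pkg_at(p3,portB), truck_at(t1,hub)}, require {in(p1,t1), truck_at(t1,hub)}
    → {in(p1,t1), pkg_at(p3,portB), truck_at(t1,hub)}
  through step 3 (drive(t1,whs1,hub)): drop {truck_at(t1,hub)}, keep {in(p1,t1), pkg_at(p3,portB)}, require {truck_at(t1,whs1)}
    → {in(p1,t1), pkg_at(p3,portB), truck_at(t1,whs1)}
  through step 2 (load(p1,t1,whs1)): drop {in(p1,t1)}, keep {pkg_at(p3,portB), truck_at(t1,whs1)}, require {pkg_at(p1,whs1), truck_at(t1,whs1)}
    → {pkg_at(p1,whs1), pkg_at(p3,portB), truck_at(t1,whs1)}
  through step 1 (unload(p1,t1,whs1)): drop {pkg_at(p1,whs1)}, keep {pkg_at(p3,portB), truck_at(t1,whs1)}, require {in(p1,t1), truck_at(t1,whs1)}
    → {in(p1,t1), pkg_at(p3,portB), truck_at(t1,whs1)}

== RESULT ==
["in(p1,t1)", "pkg_at(p3,portB)", "truck_at(t1,whs1)"]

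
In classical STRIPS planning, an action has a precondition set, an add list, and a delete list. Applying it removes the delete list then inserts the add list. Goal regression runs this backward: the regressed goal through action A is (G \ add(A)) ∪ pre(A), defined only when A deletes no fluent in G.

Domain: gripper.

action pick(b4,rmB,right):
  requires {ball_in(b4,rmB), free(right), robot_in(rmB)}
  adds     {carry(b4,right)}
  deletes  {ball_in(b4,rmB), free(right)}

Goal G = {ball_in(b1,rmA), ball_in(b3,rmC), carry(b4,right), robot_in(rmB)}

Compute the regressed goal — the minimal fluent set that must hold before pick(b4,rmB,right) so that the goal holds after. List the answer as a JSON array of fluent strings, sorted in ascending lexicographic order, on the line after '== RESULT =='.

Regress:
  G ∩ del = {}  (empty — regression defined)
  G \ add = {ball_in(b1,rmA), ball_in(b3,rmC), carry(b4,right), robot_in(rmB)} \ {carry(b4,right)} = {ball_in(b1,rmA), ball_in(b3,rmC), robot_in(rmB)}
  ∪ pre   = {ball_in(b1,rmA), ball_in(b3,rmC), robot_in(rmB)} ∪ {ball_in(b4,rmB), free(right), robot_in(rmB)}
          = {ball_in(b1,rmA), ball_in(b3,rmC), ball_in(b4,rmB), free(right), robot_in(rmB)}

== RESULT ==
["ball_in(b1,rmA)", "ball_in(b3,rmC)", "ball_in(b4,rmB)", "free(right)", "robot_in(rmB)"]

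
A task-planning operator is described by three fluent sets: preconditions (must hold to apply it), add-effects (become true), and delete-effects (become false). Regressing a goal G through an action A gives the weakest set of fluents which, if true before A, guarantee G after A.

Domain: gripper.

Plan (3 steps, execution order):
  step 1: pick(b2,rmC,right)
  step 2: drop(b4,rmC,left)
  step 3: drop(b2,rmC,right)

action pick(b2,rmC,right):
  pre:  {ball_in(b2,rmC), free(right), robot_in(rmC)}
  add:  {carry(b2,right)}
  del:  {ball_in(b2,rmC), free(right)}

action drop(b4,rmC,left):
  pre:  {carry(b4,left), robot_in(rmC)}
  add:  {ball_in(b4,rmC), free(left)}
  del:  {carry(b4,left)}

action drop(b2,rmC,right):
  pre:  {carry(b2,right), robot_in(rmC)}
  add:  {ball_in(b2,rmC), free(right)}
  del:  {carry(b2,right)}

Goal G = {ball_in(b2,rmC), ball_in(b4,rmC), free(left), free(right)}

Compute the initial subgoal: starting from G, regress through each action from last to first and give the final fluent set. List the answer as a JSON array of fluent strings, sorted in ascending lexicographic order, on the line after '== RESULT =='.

Regress step by step:
  through step 3 (drop(b2,rmC,right)): drop {ball_in(b2,rmC), free(right)}, keep {ball_in(b4,rmC), free(left)}, require {carry(b2,right), robot_in(rmC)}
    → {ball_in(b4,rmC), carry(b2,right), free(left), robot_in(rmC)}
  through step 2 (drop(b4,rmC,left)): drop {ball_in(b4,rmC), free(left)}, keep {carry(b2,right), robot_in(rmC)}, require {carry(b4,left), robot_in(rmC)}
    → {carry(b2,right), carry(b4,left), robot_in(rmC)}
  through step 1 (pick(b2,rmC,right)): drop {carry(b2,right)}, keep {carry(b4,left), robot_in(rmC)}, require {ball_in(b2,rmC), free(right), robot_in(rmC)}
    → {ball_in(b2,rmC), carry(b4,left), free(right), robot_in(rmC)}

== RESULT ==
["ball_in(b2,rmC)", "carry(b4,left)", "free(right)", "robot_in(rmC)"]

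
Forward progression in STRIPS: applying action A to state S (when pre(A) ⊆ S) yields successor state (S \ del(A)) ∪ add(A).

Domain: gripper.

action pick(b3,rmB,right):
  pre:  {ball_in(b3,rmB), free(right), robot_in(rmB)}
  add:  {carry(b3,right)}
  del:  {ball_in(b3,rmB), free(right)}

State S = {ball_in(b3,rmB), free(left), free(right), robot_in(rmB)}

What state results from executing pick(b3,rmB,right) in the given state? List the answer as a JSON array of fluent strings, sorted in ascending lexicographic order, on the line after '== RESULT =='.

Progress:
  pre ⊆ S: {ball_in(b3,rmB), free(right), robot_in(rmB)} ⊆ S  — applicable
  S \ del = {free(left), robot_in(rmB)}
  ∪ add   = {carry(b3,right), free(left), robot_in(rmB)}

== RESULT ==
["carry(b3,right)", "free(left)", "robot_in(rmB)"]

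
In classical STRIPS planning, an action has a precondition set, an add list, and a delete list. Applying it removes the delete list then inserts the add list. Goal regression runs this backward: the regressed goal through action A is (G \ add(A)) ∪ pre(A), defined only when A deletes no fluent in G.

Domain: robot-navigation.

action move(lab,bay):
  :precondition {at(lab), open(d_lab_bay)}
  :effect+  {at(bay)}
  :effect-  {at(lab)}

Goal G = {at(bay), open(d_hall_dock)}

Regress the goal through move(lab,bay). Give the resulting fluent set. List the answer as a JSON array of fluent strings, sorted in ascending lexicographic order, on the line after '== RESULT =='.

Regress:
  G ∩ del = {}  (empty — regression defined)
  G \ add = {at(bay), open(d_hall_dock)} \ {at(bay)} = {open(d_hall_dock)}
  ∪ pre   = {open(d_hall_dock)} ∪ {at(lab), open(d_lab_bay)}
          = {at(lab), open(d_hall_dock), open(d_lab_bay)}

== RESULT ==
["at(lab)", "open(d_hall_dock)", "open(d_lab_bay)"]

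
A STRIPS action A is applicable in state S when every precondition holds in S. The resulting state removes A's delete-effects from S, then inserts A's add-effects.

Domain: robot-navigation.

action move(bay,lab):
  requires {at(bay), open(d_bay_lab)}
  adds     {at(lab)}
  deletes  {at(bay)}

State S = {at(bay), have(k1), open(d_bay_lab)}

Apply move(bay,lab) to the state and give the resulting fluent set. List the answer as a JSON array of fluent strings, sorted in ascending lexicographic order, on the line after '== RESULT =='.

Progress:
  pre ⊆ S: {at(bay), open(d_bay_lab)} ⊆ S  — applicable
  S \ del = {have(k1), open(d_bay_lab)}
  ∪ add   = {at(lab), have(k1), open(d_bay_lab)}

== RESULT ==
["at(lab)", "have(k1)", "open(d_bay_lab)"]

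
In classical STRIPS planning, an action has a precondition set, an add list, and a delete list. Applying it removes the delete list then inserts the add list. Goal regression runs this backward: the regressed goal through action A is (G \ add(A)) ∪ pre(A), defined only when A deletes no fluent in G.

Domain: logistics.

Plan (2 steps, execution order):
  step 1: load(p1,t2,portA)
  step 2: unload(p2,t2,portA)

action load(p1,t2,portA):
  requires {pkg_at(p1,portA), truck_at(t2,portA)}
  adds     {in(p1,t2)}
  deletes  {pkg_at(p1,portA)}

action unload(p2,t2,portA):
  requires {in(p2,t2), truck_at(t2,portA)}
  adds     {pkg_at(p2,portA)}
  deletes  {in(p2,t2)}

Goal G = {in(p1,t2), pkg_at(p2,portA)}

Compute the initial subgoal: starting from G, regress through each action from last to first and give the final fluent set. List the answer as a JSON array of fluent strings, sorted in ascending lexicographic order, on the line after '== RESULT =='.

Work backward from the goal:
  through step 2 (unload(p2,t2,portA)): drop {pkg_at(p2,portA)}, keep {in(p1,t2)}, require {in(p2,t2), truck_at(t2,portA)}
    → {in(p1,t2), in(p2,t2), truck_at(t2,portA)}
  through step 1 (load(p1,t2,portA)): drop {in(p1,t2)}, keep {in(p2,t2), truck_at(t2,portA)}, require {pkg_at(p1,portA), truck_at(t2,portA)}
    → {in(p2,t2), pkg_at(p1,portA), truck_at(t2,portA)}

== RESULT ==
["in(p2,t2)", "pkg_at(p1,portA)", "truck_at(t2,portA)"]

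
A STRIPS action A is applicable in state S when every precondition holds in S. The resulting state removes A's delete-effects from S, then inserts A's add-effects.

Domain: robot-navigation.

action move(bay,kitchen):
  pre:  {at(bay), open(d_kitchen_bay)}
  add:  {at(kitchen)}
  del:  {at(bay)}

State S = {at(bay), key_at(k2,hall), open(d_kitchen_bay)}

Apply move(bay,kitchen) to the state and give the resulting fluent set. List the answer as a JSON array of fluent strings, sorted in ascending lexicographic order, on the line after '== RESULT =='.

Progress:
  pre ⊆ S: {at(bay), open(d_kitchen_bay)} ⊆ S  — applicable
  S \ del = {key_at(k2,hall), open(d_kitchen_bay)}
  ∪ add   = {at(kitchen), key_at(k2,hall), open(d_kitchen_bay)}

== RESULT ==
["at(kitchen)", "key_at(k2,hall)", "open(d_kitchen_bay)"]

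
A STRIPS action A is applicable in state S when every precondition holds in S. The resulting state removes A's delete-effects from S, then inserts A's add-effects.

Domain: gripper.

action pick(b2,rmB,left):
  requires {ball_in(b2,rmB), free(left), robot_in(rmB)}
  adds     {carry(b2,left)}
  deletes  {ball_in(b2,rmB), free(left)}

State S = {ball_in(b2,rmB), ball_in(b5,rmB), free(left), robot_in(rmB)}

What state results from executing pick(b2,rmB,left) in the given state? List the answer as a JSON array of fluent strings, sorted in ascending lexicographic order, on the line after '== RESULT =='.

Progress:
  pre ⊆ S: {ball_in(b2,rmB), free(left), robot_in(rmB)} ⊆ S  — applicable
  S \ del = {ball_in(b5,rmB), robot_in(rmB)}
  ∪ add   = {ball_in(b5,rmB), carry(b2,left), robot_in(rmB)}

== RESULT ==
["ball_in(b5,rmB)", "carry(b2,left)", "robot_in(rmB)"]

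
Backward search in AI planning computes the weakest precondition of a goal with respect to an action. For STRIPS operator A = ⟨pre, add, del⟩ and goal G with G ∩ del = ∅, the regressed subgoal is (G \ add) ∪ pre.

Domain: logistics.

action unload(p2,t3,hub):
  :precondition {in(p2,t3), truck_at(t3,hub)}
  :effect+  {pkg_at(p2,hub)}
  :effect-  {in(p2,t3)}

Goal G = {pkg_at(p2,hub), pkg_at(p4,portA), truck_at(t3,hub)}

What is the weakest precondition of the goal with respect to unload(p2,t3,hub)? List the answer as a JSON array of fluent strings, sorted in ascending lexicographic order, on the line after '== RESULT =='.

Compute (G \ add) ∪ pre:
  G ∩ del = {}  (empty — regression defined)
  G \ add = {pkg_at(p2,hub), pkg_at(p4,portA), truck_at(t3,hub)} \ {pkg_at(p2,hub)} = {pkg_at(p4,portA), truck_at(t3,hub)}
  ∪ pre   = {pkg_at(p4,portA), truck_at(t3,hub)} ∪ {in(p2,t3), truck_at(t3,hub)}
          = {in(p2,t3), pkg_at(p4,portA), truck_at(t3,hub)}

== RESULT ==
["in(p2,t3)", "pkg_at(p4,portA)", "truck_at(t3,hub)"]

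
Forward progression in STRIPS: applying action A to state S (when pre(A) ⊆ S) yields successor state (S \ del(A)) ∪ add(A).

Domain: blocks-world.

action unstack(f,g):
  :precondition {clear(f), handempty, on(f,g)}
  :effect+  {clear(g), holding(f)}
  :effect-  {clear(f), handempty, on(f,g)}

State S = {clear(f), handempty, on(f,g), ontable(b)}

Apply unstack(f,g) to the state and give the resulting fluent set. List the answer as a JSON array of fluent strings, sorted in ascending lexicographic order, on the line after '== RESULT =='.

Progress:
  pre ⊆ S: {clear(f), handempty, on(f,g)} ⊆ S  — applicable
  S \ del = {ontable(b)}
  ∪ add   = {clear(g), holding(f), ontable(b)}

== RESULT ==
["clear(g)", "holding(f)", "ontable(b)"]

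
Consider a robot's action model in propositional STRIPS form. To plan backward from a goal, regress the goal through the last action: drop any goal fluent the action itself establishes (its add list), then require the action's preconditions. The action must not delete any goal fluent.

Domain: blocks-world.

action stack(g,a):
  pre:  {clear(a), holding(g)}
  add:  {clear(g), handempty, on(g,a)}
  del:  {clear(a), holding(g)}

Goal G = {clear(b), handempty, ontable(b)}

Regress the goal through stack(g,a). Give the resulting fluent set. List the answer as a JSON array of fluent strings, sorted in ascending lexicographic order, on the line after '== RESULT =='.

Compute (G \ add) ∪ pre:
  G ∩ del = {}  (empty — regression defined)
  G \ add = {clear(b), handempty, ontable(b)} \ {clear(g), handempty, on(g,a)} = {clear(b), ontable(b)}
  ∪ pre   = {clear(b), ontable(b)} ∪ {clear(a), holding(g)}
          = {clear(a), clear(b), holding(g), ontable(b)}

== RESULT ==
["clear(a)", "clear(b)", "holding(g)", "ontable(b)"]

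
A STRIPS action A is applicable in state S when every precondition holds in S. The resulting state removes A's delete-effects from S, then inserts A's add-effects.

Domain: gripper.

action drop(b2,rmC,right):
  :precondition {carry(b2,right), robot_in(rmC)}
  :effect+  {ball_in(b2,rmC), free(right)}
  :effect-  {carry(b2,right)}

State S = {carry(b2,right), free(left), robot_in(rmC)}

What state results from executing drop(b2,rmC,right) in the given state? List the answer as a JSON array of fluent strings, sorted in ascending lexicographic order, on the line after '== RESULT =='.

Compute (S \ del) ∪ add:
  pre ⊆ S: {carry(b2,right), robot_in(rmC)} ⊆ S  — applicable
  S \ del = {free(left), robot_in(rmC)}
  ∪ add   = {ball_in(b2,rmC), free(left), free(right), robot_in(rmC)}

== RESULT ==
["ball_in(b2,rmC)", "free(left)", "free(right)", "robot_in(rmC)"]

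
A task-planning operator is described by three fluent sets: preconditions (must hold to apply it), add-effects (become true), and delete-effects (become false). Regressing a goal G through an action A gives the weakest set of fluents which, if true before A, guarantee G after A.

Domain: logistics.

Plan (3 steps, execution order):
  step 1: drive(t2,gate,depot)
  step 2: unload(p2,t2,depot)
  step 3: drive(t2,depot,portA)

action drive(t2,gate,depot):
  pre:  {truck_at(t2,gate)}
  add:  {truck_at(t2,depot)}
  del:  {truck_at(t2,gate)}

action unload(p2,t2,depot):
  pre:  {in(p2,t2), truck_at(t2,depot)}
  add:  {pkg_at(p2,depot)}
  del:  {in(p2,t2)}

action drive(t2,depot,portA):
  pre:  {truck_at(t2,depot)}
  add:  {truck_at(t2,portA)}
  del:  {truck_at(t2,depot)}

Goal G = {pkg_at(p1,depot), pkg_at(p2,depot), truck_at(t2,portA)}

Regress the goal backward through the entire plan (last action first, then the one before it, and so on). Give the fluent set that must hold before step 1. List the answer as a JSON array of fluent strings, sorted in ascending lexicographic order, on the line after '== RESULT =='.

Work backward from the goal:
  through step 3 (drive(t2,depot,portA)): drop {truck_at(t2,portA)}, keep {pkg_at(p1,depot), pkg_at(p2,depot)}, require {truck_at(t2,depot)}
    → {pkg_at(p1,depot), pkg_at(p2,depot), truck_at(t2,depot)}
  through step 2 (unload(p2,t2,depot)): drop {pkg_at(p2,depot)}, keep {pkg_at(p1,depot), truck_at(t2,depot)}, require {in(p2,t2), truck_at(t2,depot)}
    → {in(p2,t2), pkg_at(p1,depot), truck_at(t2,depot)}
  through step 1 (drive(t2,gate,depot)): drop {truck_at(t2,depot)}, keep {in(p2,t2), pkg_at(p1,depot)}, require {truck_at(t2,gate)}
    → {in(p2,t2), pkg_at(p1,depot), truck_at(t2,gate)}

== RESULT ==
["in(p2,t2)", "pkg_at(p1,depot)", "truck_at(t2,gate)"]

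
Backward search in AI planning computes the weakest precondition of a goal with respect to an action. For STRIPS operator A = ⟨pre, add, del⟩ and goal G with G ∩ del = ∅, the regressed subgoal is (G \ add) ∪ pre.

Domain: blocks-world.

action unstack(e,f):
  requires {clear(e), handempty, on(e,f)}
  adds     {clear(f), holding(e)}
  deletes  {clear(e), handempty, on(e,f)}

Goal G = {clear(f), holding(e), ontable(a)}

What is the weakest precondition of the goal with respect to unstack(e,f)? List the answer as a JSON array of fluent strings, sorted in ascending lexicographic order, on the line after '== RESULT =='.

Compute (G \ add) ∪ pre:
  G ∩ del = {}  (empty — regression defined)
  G \ add = {clear(f), holding(e), ontable(a)} \ {clear(f), holding(e)} = {ontable(a)}
  ∪ pre   = {ontable(a)} ∪ {clear(e), handempty, on(e,f)}
          = {clear(e), handempty, on(e,f), ontable(a)}

== RESULT ==
["clear(e)", "handempty", "on(e,f)", "ontable(a)"]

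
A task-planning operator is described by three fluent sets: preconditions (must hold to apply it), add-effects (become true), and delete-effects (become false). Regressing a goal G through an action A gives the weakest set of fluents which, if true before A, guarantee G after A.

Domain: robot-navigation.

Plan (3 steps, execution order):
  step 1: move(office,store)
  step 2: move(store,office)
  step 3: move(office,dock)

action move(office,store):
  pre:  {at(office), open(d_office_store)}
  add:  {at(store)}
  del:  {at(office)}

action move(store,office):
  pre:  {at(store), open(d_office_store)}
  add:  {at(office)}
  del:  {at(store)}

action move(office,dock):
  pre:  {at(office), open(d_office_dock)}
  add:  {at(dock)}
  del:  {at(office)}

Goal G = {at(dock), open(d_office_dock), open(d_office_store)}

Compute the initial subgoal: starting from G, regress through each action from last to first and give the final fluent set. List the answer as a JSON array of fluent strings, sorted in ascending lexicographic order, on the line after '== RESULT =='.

Regress step by step:
  through step 3 (move(office,dock)): drop {at(dock)}, keep {open(d_office_dock), open(d_office_store)}, require {at(office), open(d_office_dock)}
    → {at(office), open(d_office_dock), open(d_office_store)}
  through step 2 (move(store,office)): drop {at(office)}, keep {open(d_office_dock), open(d_office_store)}, require {at(store), open(d_office_store)}
    → {at(store), open(d_office_dock), open(d_office_store)}
  through step 1 (move(office,store)): drop {at(store)}, keep {open(d_office_dock), open(d_office_store)}, require {at(office), open(d_office_store)}
    → {at(office), open(d_office_dock), open(d_office_store)}

== RESULT ==
["at(office)", "open(d_office_dock)", "open(d_office_store)"]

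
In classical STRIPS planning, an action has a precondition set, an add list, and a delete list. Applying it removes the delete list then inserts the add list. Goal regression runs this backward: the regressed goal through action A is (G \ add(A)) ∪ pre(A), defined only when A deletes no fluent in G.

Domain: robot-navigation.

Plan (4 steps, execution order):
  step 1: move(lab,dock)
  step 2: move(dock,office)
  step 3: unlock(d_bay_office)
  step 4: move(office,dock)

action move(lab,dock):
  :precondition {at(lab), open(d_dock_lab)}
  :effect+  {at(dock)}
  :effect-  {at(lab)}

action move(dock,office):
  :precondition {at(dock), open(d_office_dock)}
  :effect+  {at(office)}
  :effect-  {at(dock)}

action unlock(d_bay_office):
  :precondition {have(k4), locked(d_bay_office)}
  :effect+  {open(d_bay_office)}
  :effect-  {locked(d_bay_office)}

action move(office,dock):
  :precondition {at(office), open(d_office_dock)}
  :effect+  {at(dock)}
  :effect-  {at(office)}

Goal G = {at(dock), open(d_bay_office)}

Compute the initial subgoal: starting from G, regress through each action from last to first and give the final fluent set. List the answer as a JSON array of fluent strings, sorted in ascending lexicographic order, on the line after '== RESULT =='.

Regress step by step:
  through step 4 (move(office,dock)): drop {at(dock)}, keep {open(d_bay_office)}, require {at(office), open(d_office_dock)}
    → {at(office), open(d_bay_office), open(d_office_dock)}
  through step 3 (unlock(d_bay_office)): drop {open(d_bay_office)}, keep {at(office), open(d_office_dock)}, require {have(k4), locked(d_bay_office)}
    → {at(office), have(k4), locked(d_bay_office), open(d_office_dock)}
  through step 2 (move(dock,office)): drop {at(office)}, keep {have(k4), locked(d_bay_office), open(d_office_dock)}, require {at(dock), open(d_office_dock)}
    → {at(dock), have(k4), locked(d_bay_office), open(d_office_dock)}
  through step 1 (move(lab,dock)): drop {at(dock)}, keep {have(k4), locked(d_bay_office), open(d_office_dock)}, require {at(lab), open(d_dock_lab)}
    → {at(lab), have(k4), locked(d_bay_office), open(d_dock_lab), open(d_office_dock)}

== RESULT ==
["at(lab)", "have(k4)", "locked(d_bay_office)", "open(d_dock_lab)", "open(d_office_dock)"]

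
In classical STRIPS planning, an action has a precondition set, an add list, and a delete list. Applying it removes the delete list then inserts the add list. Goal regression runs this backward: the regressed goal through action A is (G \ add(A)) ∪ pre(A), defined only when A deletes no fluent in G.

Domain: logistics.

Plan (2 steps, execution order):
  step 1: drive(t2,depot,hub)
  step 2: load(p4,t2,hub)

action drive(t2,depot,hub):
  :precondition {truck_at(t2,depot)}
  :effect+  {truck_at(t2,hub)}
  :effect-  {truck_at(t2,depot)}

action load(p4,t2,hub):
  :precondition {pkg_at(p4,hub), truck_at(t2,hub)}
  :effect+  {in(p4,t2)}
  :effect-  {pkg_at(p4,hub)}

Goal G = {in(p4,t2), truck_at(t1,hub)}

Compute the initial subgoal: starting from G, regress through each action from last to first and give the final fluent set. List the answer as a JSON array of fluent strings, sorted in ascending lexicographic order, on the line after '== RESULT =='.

Work backward from the goal:
  through step 2 (load(p4,t2,hub)): drop {in(p4,t2)}, keep {truck_at(t1,hub)}, require {pkg_at(p4,hub), truck_at(t2,hub)}
    → {pkg_at(p4,hub), truck_at(t1,hub), truck_at(t2,hub)}
  through step 1 (drive(t2,depot,hub)): drop {truck_at(t2,hub)}, keep {pkg_at(p4,hub), truck_at(t1,hub)}, require {truck_at(t2,depot)}
    → {pkg_at(p4,hub), truck_at(t1,hub), truck_at(t2,depot)}

== RESULT ==
["pkg_at(p4,hub)", "truck_at(t1,hub)", "truck_at(t2,depot)"]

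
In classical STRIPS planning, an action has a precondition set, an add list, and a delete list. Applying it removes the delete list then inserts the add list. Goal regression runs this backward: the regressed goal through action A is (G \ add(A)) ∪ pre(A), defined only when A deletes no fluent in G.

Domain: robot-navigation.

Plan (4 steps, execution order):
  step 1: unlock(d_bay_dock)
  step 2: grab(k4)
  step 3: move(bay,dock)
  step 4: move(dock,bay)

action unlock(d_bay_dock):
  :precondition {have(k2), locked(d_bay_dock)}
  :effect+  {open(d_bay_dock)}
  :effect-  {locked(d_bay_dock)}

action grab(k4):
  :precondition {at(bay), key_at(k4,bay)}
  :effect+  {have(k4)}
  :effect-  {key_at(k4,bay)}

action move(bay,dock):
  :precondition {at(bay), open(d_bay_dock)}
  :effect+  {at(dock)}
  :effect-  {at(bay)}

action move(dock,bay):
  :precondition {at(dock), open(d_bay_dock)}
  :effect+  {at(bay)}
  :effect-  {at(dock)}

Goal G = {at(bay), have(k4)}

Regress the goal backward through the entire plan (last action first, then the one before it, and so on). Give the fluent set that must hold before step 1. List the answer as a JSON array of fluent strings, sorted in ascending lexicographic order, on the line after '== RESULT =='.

Work backward from the goal:
  through step 4 (move(dock,bay)): drop {at(bay)}, keep {have(k4)}, require {at(dock), open(d_bay_dock)}
    → {at(dock), have(k4), open(d_bay_dock)}
  through step 3 (move(bay,dock)): drop {at(dock)}, keep {have(k4), open(d_bay_dock)}, require {at(bay), open(d_bay_dock)}
    → {at(bay), have(k4), open(d_bay_dock)}
  through step 2 (grab(k4)): drop {have(k4)}, keep {at(bay), open(d_bay_dock)}, require {at(bay), key_at(k4,bay)}
    → {at(bay), key_at(k4,bay), open(d_bay_dock)}
  through step 1 (unlock(d_bay_dock)): drop {open(d_bay_dock)}, keep {at(bay), key_at(k4,bay)}, require {have(k2), locked(d_bay_dock)}
    → {at(bay), have(k2), key_at(k4,bay), locked(d_bay_dock)}

== RESULT ==
["at(bay)", "have(k2)", "key_at(k4,bay)", "locked(d_bay_dock)"]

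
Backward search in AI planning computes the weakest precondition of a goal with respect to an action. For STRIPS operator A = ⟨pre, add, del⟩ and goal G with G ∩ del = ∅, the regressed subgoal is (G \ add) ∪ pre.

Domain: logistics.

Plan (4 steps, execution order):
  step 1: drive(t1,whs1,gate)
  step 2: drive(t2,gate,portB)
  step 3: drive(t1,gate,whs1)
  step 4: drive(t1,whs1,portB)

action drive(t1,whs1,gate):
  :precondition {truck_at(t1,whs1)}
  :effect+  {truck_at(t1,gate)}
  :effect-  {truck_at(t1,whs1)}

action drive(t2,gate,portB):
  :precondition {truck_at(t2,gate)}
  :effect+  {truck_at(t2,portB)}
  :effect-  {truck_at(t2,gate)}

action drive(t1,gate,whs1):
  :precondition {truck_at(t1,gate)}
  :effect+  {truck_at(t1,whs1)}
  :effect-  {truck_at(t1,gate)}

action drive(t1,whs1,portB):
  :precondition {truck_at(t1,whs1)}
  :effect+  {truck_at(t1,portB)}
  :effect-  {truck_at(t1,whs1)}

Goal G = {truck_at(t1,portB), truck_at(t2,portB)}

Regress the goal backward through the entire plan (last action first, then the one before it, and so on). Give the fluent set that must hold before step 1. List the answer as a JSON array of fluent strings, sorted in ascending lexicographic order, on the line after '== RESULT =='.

Regress step by step:
  through step 4 (drive(t1,whs1,portB)): drop {truck_at(t1,portB)}, keep {truck_at(t2,portB)}, require {truck_at(t1,whs1)}
    → {truck_at(t1,whs1), truck_at(t2,portB)}
  through step 3 (drive(t1,gate,whs1)): drop {truck_at(t1,whs1)}, keep {truck_at(t2,portB)}, require {truck_at(t1,gate)}
    → {truck_at(t1,gate), truck_at(t2,portB)}
  through step 2 (drive(t2,gate,portB)): drop {truck_at(t2,portB)}, keep {truck_at(t1,gate)}, require {truck_at(t2,gate)}
    → {truck_at(t1,gate), truck_at(t2,gate)}
  through step 1 (drive(t1,whs1,gate)): drop {truck_at(t1,gate)}, keep {truck_at(t2,gate)}, require {truck_at(t1,whs1)}
    → {truck_at(t1,whs1), truck_at(t2,gate)}

== RESULT ==
["truck_at(t1,whs1)", "truck_at(t2,gate)"]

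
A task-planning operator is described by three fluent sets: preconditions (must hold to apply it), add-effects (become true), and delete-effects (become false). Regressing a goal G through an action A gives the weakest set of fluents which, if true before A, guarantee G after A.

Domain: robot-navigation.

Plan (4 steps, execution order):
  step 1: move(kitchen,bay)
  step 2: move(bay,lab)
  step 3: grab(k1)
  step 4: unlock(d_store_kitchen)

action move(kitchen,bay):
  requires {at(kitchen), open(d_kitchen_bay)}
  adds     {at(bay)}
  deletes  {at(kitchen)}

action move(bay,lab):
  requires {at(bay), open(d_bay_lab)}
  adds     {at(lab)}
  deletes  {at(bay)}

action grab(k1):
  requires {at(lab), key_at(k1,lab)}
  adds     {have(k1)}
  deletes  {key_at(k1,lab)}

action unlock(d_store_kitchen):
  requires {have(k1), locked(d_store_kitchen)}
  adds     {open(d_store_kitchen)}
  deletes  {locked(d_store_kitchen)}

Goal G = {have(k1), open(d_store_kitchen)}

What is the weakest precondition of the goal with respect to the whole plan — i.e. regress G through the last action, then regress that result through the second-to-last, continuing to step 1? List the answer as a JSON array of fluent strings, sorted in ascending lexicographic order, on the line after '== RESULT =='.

Regress step by step:
  through step 4 (unlock(d_store_kitchen)): drop {open(d_store_kitchen)}, keep {have(k1)}, require {have(k1), locked(d_store_kitchen)}
    → {have(k1), locked(d_store_kitchen)}
  through step 3 (grab(k1)): drop {have(k1)}, keep {locked(d_store_kitchen)}, require {at(lab), key_at(k1,lab)}
    → {at(lab), key_at(k1,lab), locked(d_store_kitchen)}
  through step 2 (move(bay,lab)): drop {at(lab)}, keep {key_at(k1,lab), locked(d_store_kitchen)}, require {at(bay), open(d_bay_lab)}
    → {at(bay), key_at(k1,lab), locked(d_store_kitchen), open(d_bay_lab)}
  through step 1 (move(kitchen,bay)): drop {at(bay)}, keep {key_at(k1,lab), locked(d_store_kitchen), open(d_bay_lab)}, require {at(kitchen), open(d_kitchen_bay)}
    → {at(kitchen), key_at(k1,lab), locked(d_store_kitchen), open(d_bay_lab), open(d_kitchen_bay)}

== RESULT ==
["at(kitchen)", "key_at(k1,lab)", "locked(d_store_kitchen)", "open(d_bay_lab)", "open(d_kitchen_bay)"]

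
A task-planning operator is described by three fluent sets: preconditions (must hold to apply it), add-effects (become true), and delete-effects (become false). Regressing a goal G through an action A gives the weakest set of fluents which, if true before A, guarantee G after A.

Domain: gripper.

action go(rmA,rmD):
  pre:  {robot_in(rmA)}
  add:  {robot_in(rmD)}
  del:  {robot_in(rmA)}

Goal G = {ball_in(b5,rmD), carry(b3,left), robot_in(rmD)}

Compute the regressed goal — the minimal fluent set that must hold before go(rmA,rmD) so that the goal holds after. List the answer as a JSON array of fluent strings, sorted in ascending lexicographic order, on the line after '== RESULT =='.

Compute (G \ add) ∪ pre:
  G ∩ del = {}  (empty — regression defined)
  G \ add = {ball_in(b5,rmD), carry(b3,left), robot_in(rmD)} \ {robot_in(rmD)} = {ball_in(b5,rmD), carry(b3,left)}
  ∪ pre   = {ball_in(b5,rmD), carry(b3,left)} ∪ {robot_in(rmA)}
          = {ball_in(b5,rmD), carry(b3,left), robot_in(rmA)}

== RESULT ==
["ball_in(b5,rmD)", "carry(b3,left)", "robot_in(rmA)"]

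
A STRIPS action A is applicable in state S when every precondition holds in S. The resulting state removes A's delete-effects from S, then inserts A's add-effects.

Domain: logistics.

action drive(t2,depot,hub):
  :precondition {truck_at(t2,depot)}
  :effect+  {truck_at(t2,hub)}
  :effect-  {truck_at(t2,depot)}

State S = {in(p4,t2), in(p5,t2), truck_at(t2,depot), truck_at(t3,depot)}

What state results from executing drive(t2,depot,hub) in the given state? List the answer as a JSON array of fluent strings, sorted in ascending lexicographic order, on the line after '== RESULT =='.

Compute (S \ del) ∪ add:
  pre ⊆ S: {truck_at(t2,depot)} ⊆ S  — applicable
  S \ del = {in(p4,t2), in(p5,t2), truck_at(t3,depot)}
  ∪ add   = {in(p4,t2), in(p5,t2), truck_at(t2,hub), truck_at(t3,depot)}

== RESULT ==
["in(p4,t2)", "in(p5,t2)", "truck_at(t2,hub)", "truck_at(t3,depot)"]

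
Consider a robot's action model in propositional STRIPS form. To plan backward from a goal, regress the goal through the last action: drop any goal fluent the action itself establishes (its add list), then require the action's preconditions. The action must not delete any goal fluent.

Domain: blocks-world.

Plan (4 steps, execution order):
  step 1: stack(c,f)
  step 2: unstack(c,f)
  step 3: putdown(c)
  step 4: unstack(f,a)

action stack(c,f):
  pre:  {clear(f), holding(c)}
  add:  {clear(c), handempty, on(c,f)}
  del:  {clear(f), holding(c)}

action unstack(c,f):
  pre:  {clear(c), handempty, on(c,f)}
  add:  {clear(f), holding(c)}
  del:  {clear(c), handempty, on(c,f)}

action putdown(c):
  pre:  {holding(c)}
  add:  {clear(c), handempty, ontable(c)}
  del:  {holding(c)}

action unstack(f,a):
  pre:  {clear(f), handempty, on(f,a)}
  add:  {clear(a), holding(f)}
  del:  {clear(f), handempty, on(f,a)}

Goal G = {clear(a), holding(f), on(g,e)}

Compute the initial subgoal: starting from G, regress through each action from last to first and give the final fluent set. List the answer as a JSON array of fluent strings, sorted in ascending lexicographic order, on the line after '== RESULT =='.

Regress step by step:
  through step 4 (unstack(f,a)): drop {clear(a), holding(f)}, keep {on(g,e)}, require {clear(f), handempty, on(f,a)}
    → {clear(f), handempty, on(f,a), on(g,e)}
  through step 3 (putdown(c)): drop {handempty}, keep {clear(f), on(f,a), on(g,e)}, require {holding(c)}
    → {clear(f), holding(c), on(f,a), on(g,e)}
  through step 2 (unstack(c,f)): drop {clear(f), holding(c)}, keep {on(f,a), on(g,e)}, require {clear(c), handempty, on(c,f)}
    → {clear(c), handempty, on(c,f), on(f,a), on(g,e)}
  through step 1 (stack(c,f)): drop {clear(c), handempty, on(c,f)}, keep {on(f,a), on(g,e)}, require {clear(f), holding(c)}
    → {clear(f), holding(c), on(f,a), on(g,e)}

== RESULT ==
["clear(f)", "holding(c)", "on(f,a)", "on(g,e)"]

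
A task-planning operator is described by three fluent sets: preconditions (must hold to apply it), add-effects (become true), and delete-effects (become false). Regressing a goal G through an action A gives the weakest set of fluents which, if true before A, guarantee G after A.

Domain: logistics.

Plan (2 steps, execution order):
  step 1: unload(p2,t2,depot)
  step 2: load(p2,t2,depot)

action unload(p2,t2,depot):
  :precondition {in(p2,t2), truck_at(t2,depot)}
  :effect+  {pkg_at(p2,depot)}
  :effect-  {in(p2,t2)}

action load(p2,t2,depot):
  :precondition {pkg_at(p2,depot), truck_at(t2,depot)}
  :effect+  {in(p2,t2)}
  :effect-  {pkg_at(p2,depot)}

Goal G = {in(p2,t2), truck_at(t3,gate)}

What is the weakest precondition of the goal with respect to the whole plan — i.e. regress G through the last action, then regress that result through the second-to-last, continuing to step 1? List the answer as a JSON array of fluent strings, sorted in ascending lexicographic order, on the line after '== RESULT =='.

Regress step by step:
  through step 2 (load(p2,t2,depot)): drop {in(p2,t2)}, keep {truck_at(t3,gate)}, require {pkg_at(p2,depot), truck_at(t2,depot)}
    → {pkg_at(p2,depot), truck_at(t2,depot), truck_at(t3,gate)}
  through step 1 (unload(p2,t2,depot)): drop {pkg_at(p2,depot)}, keep {truck_at(t2,depot), truck_at(t3,gate)}, require {in(p2,t2), truck_at(t2,depot)}
    → {in(p2,t2), truck_at(t2,depot), truck_at(t3,gate)}

== RESULT ==
["in(p2,t2)", "truck_at(t2,depot)", "truck_at(t3,gate)"]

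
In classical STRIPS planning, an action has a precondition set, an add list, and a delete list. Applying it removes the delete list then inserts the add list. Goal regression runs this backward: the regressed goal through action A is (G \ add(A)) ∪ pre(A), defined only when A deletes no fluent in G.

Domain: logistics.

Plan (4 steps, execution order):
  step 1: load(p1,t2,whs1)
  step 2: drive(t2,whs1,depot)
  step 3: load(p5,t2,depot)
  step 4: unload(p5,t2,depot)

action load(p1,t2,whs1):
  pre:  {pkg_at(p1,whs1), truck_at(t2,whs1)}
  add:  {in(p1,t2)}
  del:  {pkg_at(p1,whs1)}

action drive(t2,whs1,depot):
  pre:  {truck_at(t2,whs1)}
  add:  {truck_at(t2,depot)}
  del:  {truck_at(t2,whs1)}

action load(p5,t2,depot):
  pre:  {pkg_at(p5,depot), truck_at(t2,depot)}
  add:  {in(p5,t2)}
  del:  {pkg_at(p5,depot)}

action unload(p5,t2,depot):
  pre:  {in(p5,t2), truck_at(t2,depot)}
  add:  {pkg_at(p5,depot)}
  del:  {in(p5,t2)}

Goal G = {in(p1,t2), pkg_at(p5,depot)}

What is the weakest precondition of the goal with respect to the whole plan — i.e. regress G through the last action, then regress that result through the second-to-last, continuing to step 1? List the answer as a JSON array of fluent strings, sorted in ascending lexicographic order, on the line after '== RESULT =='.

Work backward from the goal:
  through step 4 (unload(p5,t2,depot)): drop {pkg_at(p5,depot)}, keep {in(p1,t2)}, require {in(p5,t2), truck_at(t2,depot)}
    → {in(p1,t2), in(p5,t2), truck_at(t2,depot)}
  through step 3 (load(p5,t2,depot)): drop {in(p5,t2)}, keep {in(p1,t2), truck_at(t2,depot)}, require {pkg_at(p5,depot), truck_at(t2,depot)}
    → {in(p1,t2), pkg_at(p5,depot), truck_at(t2,depot)}
  through step 2 (drive(t2,whs1,depot)): drop {truck_at(t2,depot)}, keep {in(p1,t2), pkg_at(p5,depot)}, require {truck_at(t2,whs1)}
    → {in(p1,t2), pkg_at(p5,depot), truck_at(t2,whs1)}
  through step 1 (load(p1,t2,whs1)): drop {in(p1,t2)}, keep {pkg_at(p5,depot), truck_at(t2,whs1)}, require {pkg_at(p1,whs1), truck_at(t2,whs1)}
    → {pkg_at(p1,whs1), pkg_at(p5,depot), truck_at(t2,whs1)}

== RESULT ==
["pkg_at(p1,whs1)", "pkg_at(p5,depot)", "truck_at(t2,whs1)"]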